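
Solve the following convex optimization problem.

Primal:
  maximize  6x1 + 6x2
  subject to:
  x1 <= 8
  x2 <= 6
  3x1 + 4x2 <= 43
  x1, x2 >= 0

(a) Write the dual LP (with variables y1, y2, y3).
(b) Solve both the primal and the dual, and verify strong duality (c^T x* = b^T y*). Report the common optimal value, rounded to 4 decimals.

The standard primal-dual pair for 'max c^T x s.t. A x <= b, x >= 0' is:
  Dual:  min b^T y  s.t.  A^T y >= c,  y >= 0.

So the dual LP is:
  minimize  8y1 + 6y2 + 43y3
  subject to:
    y1 + 3y3 >= 6
    y2 + 4y3 >= 6
    y1, y2, y3 >= 0

Solving the primal: x* = (8, 4.75).
  primal value c^T x* = 76.5.
Solving the dual: y* = (1.5, 0, 1.5).
  dual value b^T y* = 76.5.
Strong duality: c^T x* = b^T y*. Confirmed.

76.5


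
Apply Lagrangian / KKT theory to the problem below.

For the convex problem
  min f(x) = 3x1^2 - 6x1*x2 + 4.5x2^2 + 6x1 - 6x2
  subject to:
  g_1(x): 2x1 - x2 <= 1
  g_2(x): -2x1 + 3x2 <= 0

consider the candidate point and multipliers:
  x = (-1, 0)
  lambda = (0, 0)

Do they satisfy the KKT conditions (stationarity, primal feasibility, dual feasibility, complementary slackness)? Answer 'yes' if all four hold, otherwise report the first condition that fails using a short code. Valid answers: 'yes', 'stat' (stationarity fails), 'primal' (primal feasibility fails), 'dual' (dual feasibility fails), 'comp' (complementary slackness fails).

Gradient of f: grad f(x) = Q x + c = (0, 0)
Constraint values g_i(x) = a_i^T x - b_i:
  g_1((-1, 0)) = -3
  g_2((-1, 0)) = 2
Stationarity residual: grad f(x) + sum_i lambda_i a_i = (0, 0)
  -> stationarity OK
Primal feasibility (all g_i <= 0): FAILS
Dual feasibility (all lambda_i >= 0): OK
Complementary slackness (lambda_i * g_i(x) = 0 for all i): OK

Verdict: the first failing condition is primal_feasibility -> primal.

primal


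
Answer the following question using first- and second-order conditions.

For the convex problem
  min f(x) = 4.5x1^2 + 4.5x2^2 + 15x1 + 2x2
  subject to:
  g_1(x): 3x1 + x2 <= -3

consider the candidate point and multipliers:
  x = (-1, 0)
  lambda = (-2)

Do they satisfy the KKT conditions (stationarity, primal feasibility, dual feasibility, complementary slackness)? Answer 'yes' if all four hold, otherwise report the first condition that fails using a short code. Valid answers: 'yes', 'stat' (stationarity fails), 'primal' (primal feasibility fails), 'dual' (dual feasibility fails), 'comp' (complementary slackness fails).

Gradient of f: grad f(x) = Q x + c = (6, 2)
Constraint values g_i(x) = a_i^T x - b_i:
  g_1((-1, 0)) = 0
Stationarity residual: grad f(x) + sum_i lambda_i a_i = (0, 0)
  -> stationarity OK
Primal feasibility (all g_i <= 0): OK
Dual feasibility (all lambda_i >= 0): FAILS
Complementary slackness (lambda_i * g_i(x) = 0 for all i): OK

Verdict: the first failing condition is dual_feasibility -> dual.

dual


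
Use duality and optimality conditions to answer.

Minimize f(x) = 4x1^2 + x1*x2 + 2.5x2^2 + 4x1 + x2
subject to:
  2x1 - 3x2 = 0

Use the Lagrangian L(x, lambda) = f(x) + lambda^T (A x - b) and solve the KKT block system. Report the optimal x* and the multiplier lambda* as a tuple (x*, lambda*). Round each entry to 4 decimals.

Form the Lagrangian:
  L(x, lambda) = (1/2) x^T Q x + c^T x + lambda^T (A x - b)
Stationarity (grad_x L = 0): Q x + c + A^T lambda = 0.
Primal feasibility: A x = b.

This gives the KKT block system:
  [ Q   A^T ] [ x     ]   [-c ]
  [ A    0  ] [ lambda ] = [ b ]

Solving the linear system:
  x*      = (-0.4038, -0.2692)
  lambda* = (-0.25)
  f(x*)   = -0.9423

x* = (-0.4038, -0.2692), lambda* = (-0.25)


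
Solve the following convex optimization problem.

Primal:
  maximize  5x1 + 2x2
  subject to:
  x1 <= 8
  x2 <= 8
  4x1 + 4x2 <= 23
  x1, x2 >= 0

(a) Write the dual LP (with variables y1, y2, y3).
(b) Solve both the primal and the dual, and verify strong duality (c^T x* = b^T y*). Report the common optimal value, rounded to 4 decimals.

The standard primal-dual pair for 'max c^T x s.t. A x <= b, x >= 0' is:
  Dual:  min b^T y  s.t.  A^T y >= c,  y >= 0.

So the dual LP is:
  minimize  8y1 + 8y2 + 23y3
  subject to:
    y1 + 4y3 >= 5
    y2 + 4y3 >= 2
    y1, y2, y3 >= 0

Solving the primal: x* = (5.75, 0).
  primal value c^T x* = 28.75.
Solving the dual: y* = (0, 0, 1.25).
  dual value b^T y* = 28.75.
Strong duality: c^T x* = b^T y*. Confirmed.

28.75


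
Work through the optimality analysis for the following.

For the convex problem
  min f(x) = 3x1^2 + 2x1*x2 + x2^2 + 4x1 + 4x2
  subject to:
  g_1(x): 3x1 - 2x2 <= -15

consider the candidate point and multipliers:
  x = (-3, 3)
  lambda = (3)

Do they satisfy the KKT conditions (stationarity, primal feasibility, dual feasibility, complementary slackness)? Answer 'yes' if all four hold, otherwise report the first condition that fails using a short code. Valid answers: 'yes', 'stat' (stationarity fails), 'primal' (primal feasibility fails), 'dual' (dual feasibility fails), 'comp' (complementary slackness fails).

Gradient of f: grad f(x) = Q x + c = (-8, 4)
Constraint values g_i(x) = a_i^T x - b_i:
  g_1((-3, 3)) = 0
Stationarity residual: grad f(x) + sum_i lambda_i a_i = (1, -2)
  -> stationarity FAILS
Primal feasibility (all g_i <= 0): OK
Dual feasibility (all lambda_i >= 0): OK
Complementary slackness (lambda_i * g_i(x) = 0 for all i): OK

Verdict: the first failing condition is stationarity -> stat.

stat


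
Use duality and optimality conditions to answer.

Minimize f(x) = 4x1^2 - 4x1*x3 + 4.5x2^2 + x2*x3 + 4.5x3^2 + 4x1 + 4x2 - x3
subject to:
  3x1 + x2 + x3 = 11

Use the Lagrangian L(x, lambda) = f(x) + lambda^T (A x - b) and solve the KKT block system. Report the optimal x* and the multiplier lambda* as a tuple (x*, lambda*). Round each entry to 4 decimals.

Form the Lagrangian:
  L(x, lambda) = (1/2) x^T Q x + c^T x + lambda^T (A x - b)
Stationarity (grad_x L = 0): Q x + c + A^T lambda = 0.
Primal feasibility: A x = b.

This gives the KKT block system:
  [ Q   A^T ] [ x     ]   [-c ]
  [ A    0  ] [ lambda ] = [ b ]

Solving the linear system:
  x*      = (2.9492, 0.0264, 2.126)
  lambda* = (-6.3633)
  f(x*)   = 39.8862

x* = (2.9492, 0.0264, 2.126), lambda* = (-6.3633)


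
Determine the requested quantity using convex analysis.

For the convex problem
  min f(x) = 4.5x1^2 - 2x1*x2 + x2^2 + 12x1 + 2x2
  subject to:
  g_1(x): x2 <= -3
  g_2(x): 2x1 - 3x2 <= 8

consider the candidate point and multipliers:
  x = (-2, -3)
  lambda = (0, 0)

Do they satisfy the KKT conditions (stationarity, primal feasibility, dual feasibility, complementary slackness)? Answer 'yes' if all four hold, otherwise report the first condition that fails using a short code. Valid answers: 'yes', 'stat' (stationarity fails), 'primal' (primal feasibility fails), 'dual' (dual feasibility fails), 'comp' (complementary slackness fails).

Gradient of f: grad f(x) = Q x + c = (0, 0)
Constraint values g_i(x) = a_i^T x - b_i:
  g_1((-2, -3)) = 0
  g_2((-2, -3)) = -3
Stationarity residual: grad f(x) + sum_i lambda_i a_i = (0, 0)
  -> stationarity OK
Primal feasibility (all g_i <= 0): OK
Dual feasibility (all lambda_i >= 0): OK
Complementary slackness (lambda_i * g_i(x) = 0 for all i): OK

Verdict: yes, KKT holds.

yes


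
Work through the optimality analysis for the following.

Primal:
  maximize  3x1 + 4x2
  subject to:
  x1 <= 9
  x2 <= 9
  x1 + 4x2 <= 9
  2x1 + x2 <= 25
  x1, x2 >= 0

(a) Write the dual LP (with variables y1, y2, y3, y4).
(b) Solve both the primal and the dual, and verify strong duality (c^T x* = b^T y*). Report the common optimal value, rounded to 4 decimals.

The standard primal-dual pair for 'max c^T x s.t. A x <= b, x >= 0' is:
  Dual:  min b^T y  s.t.  A^T y >= c,  y >= 0.

So the dual LP is:
  minimize  9y1 + 9y2 + 9y3 + 25y4
  subject to:
    y1 + y3 + 2y4 >= 3
    y2 + 4y3 + y4 >= 4
    y1, y2, y3, y4 >= 0

Solving the primal: x* = (9, 0).
  primal value c^T x* = 27.
Solving the dual: y* = (2, 0, 1, 0).
  dual value b^T y* = 27.
Strong duality: c^T x* = b^T y*. Confirmed.

27


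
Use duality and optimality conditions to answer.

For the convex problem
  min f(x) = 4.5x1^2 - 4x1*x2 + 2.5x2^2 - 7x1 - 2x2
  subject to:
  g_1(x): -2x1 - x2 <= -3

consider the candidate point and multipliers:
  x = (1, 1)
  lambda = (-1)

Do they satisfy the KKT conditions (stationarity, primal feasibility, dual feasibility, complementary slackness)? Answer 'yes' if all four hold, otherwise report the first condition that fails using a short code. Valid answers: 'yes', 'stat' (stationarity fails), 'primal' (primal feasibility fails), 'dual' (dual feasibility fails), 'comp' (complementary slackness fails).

Gradient of f: grad f(x) = Q x + c = (-2, -1)
Constraint values g_i(x) = a_i^T x - b_i:
  g_1((1, 1)) = 0
Stationarity residual: grad f(x) + sum_i lambda_i a_i = (0, 0)
  -> stationarity OK
Primal feasibility (all g_i <= 0): OK
Dual feasibility (all lambda_i >= 0): FAILS
Complementary slackness (lambda_i * g_i(x) = 0 for all i): OK

Verdict: the first failing condition is dual_feasibility -> dual.

dual


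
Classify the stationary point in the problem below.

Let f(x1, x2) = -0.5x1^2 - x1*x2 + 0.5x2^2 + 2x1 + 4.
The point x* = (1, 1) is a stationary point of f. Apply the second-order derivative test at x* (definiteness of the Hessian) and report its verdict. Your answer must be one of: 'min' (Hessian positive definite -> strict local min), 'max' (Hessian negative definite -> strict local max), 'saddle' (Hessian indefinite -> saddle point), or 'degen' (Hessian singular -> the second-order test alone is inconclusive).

Compute the Hessian H = grad^2 f:
  H = [[-1, -1], [-1, 1]]
Verify stationarity: grad f(x*) = H x* + g = (0, 0).
Eigenvalues of H: -1.4142, 1.4142.
Eigenvalues have mixed signs, so H is indefinite -> x* is a saddle point.

saddle


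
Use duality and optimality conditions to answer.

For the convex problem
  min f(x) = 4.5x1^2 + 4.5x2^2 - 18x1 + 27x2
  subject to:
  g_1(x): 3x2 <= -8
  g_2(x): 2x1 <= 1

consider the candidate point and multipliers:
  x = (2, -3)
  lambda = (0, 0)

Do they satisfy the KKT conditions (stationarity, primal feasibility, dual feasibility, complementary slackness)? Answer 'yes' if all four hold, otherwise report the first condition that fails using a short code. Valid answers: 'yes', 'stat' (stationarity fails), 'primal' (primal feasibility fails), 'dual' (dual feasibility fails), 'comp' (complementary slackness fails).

Gradient of f: grad f(x) = Q x + c = (0, 0)
Constraint values g_i(x) = a_i^T x - b_i:
  g_1((2, -3)) = -1
  g_2((2, -3)) = 3
Stationarity residual: grad f(x) + sum_i lambda_i a_i = (0, 0)
  -> stationarity OK
Primal feasibility (all g_i <= 0): FAILS
Dual feasibility (all lambda_i >= 0): OK
Complementary slackness (lambda_i * g_i(x) = 0 for all i): OK

Verdict: the first failing condition is primal_feasibility -> primal.

primal


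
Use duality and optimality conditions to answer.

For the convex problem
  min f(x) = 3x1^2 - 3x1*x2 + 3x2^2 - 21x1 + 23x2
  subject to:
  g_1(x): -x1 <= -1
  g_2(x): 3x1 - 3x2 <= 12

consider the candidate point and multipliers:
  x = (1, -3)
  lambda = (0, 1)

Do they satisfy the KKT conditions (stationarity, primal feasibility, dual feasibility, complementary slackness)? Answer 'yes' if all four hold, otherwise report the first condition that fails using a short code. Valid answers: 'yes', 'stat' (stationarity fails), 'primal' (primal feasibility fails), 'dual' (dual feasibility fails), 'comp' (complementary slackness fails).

Gradient of f: grad f(x) = Q x + c = (-6, 2)
Constraint values g_i(x) = a_i^T x - b_i:
  g_1((1, -3)) = 0
  g_2((1, -3)) = 0
Stationarity residual: grad f(x) + sum_i lambda_i a_i = (-3, -1)
  -> stationarity FAILS
Primal feasibility (all g_i <= 0): OK
Dual feasibility (all lambda_i >= 0): OK
Complementary slackness (lambda_i * g_i(x) = 0 for all i): OK

Verdict: the first failing condition is stationarity -> stat.

stat


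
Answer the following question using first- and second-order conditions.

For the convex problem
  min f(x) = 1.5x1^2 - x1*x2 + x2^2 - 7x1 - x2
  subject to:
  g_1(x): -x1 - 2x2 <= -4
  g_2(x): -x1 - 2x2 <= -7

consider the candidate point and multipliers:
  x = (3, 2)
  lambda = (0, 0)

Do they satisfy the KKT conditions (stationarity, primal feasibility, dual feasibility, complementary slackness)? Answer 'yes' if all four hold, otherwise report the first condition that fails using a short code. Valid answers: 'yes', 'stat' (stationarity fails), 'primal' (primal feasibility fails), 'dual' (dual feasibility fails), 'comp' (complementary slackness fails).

Gradient of f: grad f(x) = Q x + c = (0, 0)
Constraint values g_i(x) = a_i^T x - b_i:
  g_1((3, 2)) = -3
  g_2((3, 2)) = 0
Stationarity residual: grad f(x) + sum_i lambda_i a_i = (0, 0)
  -> stationarity OK
Primal feasibility (all g_i <= 0): OK
Dual feasibility (all lambda_i >= 0): OK
Complementary slackness (lambda_i * g_i(x) = 0 for all i): OK

Verdict: yes, KKT holds.

yes


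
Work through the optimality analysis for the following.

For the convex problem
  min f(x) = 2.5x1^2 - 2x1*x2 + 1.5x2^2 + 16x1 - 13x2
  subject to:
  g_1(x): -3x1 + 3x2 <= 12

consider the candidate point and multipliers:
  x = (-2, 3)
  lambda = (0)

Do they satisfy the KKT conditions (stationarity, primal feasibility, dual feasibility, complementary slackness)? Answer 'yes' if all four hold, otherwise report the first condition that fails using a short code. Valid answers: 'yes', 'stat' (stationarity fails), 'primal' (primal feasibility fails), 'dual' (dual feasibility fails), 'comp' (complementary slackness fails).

Gradient of f: grad f(x) = Q x + c = (0, 0)
Constraint values g_i(x) = a_i^T x - b_i:
  g_1((-2, 3)) = 3
Stationarity residual: grad f(x) + sum_i lambda_i a_i = (0, 0)
  -> stationarity OK
Primal feasibility (all g_i <= 0): FAILS
Dual feasibility (all lambda_i >= 0): OK
Complementary slackness (lambda_i * g_i(x) = 0 for all i): OK

Verdict: the first failing condition is primal_feasibility -> primal.

primal


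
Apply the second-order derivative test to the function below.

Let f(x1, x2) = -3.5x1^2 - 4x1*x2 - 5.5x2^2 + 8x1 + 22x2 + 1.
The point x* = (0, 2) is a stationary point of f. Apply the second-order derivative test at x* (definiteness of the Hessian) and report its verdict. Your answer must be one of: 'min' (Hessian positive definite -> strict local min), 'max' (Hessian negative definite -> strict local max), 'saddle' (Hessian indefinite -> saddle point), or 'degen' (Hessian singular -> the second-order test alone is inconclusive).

Compute the Hessian H = grad^2 f:
  H = [[-7, -4], [-4, -11]]
Verify stationarity: grad f(x*) = H x* + g = (0, 0).
Eigenvalues of H: -13.4721, -4.5279.
Both eigenvalues < 0, so H is negative definite -> x* is a strict local max.

max


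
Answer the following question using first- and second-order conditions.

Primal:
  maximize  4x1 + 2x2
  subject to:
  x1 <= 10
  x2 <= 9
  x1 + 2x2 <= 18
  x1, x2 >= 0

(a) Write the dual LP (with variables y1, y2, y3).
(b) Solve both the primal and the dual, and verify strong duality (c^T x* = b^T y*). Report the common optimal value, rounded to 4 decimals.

The standard primal-dual pair for 'max c^T x s.t. A x <= b, x >= 0' is:
  Dual:  min b^T y  s.t.  A^T y >= c,  y >= 0.

So the dual LP is:
  minimize  10y1 + 9y2 + 18y3
  subject to:
    y1 + y3 >= 4
    y2 + 2y3 >= 2
    y1, y2, y3 >= 0

Solving the primal: x* = (10, 4).
  primal value c^T x* = 48.
Solving the dual: y* = (3, 0, 1).
  dual value b^T y* = 48.
Strong duality: c^T x* = b^T y*. Confirmed.

48


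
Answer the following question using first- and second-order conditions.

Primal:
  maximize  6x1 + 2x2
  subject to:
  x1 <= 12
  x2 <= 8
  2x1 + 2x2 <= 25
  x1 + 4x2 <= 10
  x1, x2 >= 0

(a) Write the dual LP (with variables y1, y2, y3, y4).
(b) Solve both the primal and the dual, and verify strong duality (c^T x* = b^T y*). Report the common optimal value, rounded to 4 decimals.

The standard primal-dual pair for 'max c^T x s.t. A x <= b, x >= 0' is:
  Dual:  min b^T y  s.t.  A^T y >= c,  y >= 0.

So the dual LP is:
  minimize  12y1 + 8y2 + 25y3 + 10y4
  subject to:
    y1 + 2y3 + y4 >= 6
    y2 + 2y3 + 4y4 >= 2
    y1, y2, y3, y4 >= 0

Solving the primal: x* = (10, 0).
  primal value c^T x* = 60.
Solving the dual: y* = (0, 0, 0, 6).
  dual value b^T y* = 60.
Strong duality: c^T x* = b^T y*. Confirmed.

60


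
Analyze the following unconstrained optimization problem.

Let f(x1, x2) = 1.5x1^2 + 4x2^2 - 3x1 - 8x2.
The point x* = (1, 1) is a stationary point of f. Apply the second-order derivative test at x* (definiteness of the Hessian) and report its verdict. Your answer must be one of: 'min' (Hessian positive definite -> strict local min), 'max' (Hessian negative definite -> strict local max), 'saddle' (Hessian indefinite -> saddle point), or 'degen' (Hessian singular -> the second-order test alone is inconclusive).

Compute the Hessian H = grad^2 f:
  H = [[3, 0], [0, 8]]
Verify stationarity: grad f(x*) = H x* + g = (0, 0).
Eigenvalues of H: 3, 8.
Both eigenvalues > 0, so H is positive definite -> x* is a strict local min.

min


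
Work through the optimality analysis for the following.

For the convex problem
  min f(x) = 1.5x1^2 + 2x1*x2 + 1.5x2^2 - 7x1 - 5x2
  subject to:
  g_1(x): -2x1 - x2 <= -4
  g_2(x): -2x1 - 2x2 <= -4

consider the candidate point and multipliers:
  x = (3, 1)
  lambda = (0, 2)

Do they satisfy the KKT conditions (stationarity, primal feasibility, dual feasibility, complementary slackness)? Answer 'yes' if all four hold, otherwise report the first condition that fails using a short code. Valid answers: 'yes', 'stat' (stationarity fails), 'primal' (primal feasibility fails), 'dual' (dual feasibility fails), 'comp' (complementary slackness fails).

Gradient of f: grad f(x) = Q x + c = (4, 4)
Constraint values g_i(x) = a_i^T x - b_i:
  g_1((3, 1)) = -3
  g_2((3, 1)) = -4
Stationarity residual: grad f(x) + sum_i lambda_i a_i = (0, 0)
  -> stationarity OK
Primal feasibility (all g_i <= 0): OK
Dual feasibility (all lambda_i >= 0): OK
Complementary slackness (lambda_i * g_i(x) = 0 for all i): FAILS

Verdict: the first failing condition is complementary_slackness -> comp.

comp


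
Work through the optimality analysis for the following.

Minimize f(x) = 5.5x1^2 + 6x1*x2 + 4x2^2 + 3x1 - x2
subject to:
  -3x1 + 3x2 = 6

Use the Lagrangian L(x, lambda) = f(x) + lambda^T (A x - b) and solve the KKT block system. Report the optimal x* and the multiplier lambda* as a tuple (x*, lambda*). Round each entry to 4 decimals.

Form the Lagrangian:
  L(x, lambda) = (1/2) x^T Q x + c^T x + lambda^T (A x - b)
Stationarity (grad_x L = 0): Q x + c + A^T lambda = 0.
Primal feasibility: A x = b.

This gives the KKT block system:
  [ Q   A^T ] [ x     ]   [-c ]
  [ A    0  ] [ lambda ] = [ b ]

Solving the linear system:
  x*      = (-0.9677, 1.0323)
  lambda* = (-0.4839)
  f(x*)   = -0.5161

x* = (-0.9677, 1.0323), lambda* = (-0.4839)


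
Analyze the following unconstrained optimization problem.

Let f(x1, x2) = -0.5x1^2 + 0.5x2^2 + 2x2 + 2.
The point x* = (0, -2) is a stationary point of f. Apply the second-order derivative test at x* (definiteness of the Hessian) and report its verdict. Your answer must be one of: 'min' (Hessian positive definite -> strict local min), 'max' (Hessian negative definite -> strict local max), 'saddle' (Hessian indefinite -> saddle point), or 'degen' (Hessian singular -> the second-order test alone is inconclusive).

Compute the Hessian H = grad^2 f:
  H = [[-1, 0], [0, 1]]
Verify stationarity: grad f(x*) = H x* + g = (0, 0).
Eigenvalues of H: -1, 1.
Eigenvalues have mixed signs, so H is indefinite -> x* is a saddle point.

saddle


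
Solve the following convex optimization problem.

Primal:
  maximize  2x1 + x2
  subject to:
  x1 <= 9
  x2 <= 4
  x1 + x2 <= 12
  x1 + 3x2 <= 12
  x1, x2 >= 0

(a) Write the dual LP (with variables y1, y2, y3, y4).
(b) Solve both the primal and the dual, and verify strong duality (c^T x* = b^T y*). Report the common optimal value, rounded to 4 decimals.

The standard primal-dual pair for 'max c^T x s.t. A x <= b, x >= 0' is:
  Dual:  min b^T y  s.t.  A^T y >= c,  y >= 0.

So the dual LP is:
  minimize  9y1 + 4y2 + 12y3 + 12y4
  subject to:
    y1 + y3 + y4 >= 2
    y2 + y3 + 3y4 >= 1
    y1, y2, y3, y4 >= 0

Solving the primal: x* = (9, 1).
  primal value c^T x* = 19.
Solving the dual: y* = (1.6667, 0, 0, 0.3333).
  dual value b^T y* = 19.
Strong duality: c^T x* = b^T y*. Confirmed.

19


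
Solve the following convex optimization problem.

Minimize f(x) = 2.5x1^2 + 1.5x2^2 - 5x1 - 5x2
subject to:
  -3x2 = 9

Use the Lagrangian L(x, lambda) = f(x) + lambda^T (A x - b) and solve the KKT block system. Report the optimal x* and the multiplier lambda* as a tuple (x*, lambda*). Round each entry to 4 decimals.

Form the Lagrangian:
  L(x, lambda) = (1/2) x^T Q x + c^T x + lambda^T (A x - b)
Stationarity (grad_x L = 0): Q x + c + A^T lambda = 0.
Primal feasibility: A x = b.

This gives the KKT block system:
  [ Q   A^T ] [ x     ]   [-c ]
  [ A    0  ] [ lambda ] = [ b ]

Solving the linear system:
  x*      = (1, -3)
  lambda* = (-4.6667)
  f(x*)   = 26

x* = (1, -3), lambda* = (-4.6667)


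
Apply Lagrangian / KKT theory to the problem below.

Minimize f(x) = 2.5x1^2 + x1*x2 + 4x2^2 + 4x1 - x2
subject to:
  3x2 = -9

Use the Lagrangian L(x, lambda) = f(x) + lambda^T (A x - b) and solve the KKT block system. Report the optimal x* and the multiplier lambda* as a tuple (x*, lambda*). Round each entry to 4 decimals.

Form the Lagrangian:
  L(x, lambda) = (1/2) x^T Q x + c^T x + lambda^T (A x - b)
Stationarity (grad_x L = 0): Q x + c + A^T lambda = 0.
Primal feasibility: A x = b.

This gives the KKT block system:
  [ Q   A^T ] [ x     ]   [-c ]
  [ A    0  ] [ lambda ] = [ b ]

Solving the linear system:
  x*      = (-0.2, -3)
  lambda* = (8.4)
  f(x*)   = 38.9

x* = (-0.2, -3), lambda* = (8.4)


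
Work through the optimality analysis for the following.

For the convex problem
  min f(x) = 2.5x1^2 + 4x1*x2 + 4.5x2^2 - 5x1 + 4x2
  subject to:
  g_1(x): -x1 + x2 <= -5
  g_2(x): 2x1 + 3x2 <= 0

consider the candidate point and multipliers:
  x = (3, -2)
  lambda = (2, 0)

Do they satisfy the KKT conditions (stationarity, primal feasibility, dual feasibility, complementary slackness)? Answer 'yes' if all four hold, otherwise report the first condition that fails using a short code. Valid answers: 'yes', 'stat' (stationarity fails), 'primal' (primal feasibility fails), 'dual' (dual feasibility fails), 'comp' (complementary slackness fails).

Gradient of f: grad f(x) = Q x + c = (2, -2)
Constraint values g_i(x) = a_i^T x - b_i:
  g_1((3, -2)) = 0
  g_2((3, -2)) = 0
Stationarity residual: grad f(x) + sum_i lambda_i a_i = (0, 0)
  -> stationarity OK
Primal feasibility (all g_i <= 0): OK
Dual feasibility (all lambda_i >= 0): OK
Complementary slackness (lambda_i * g_i(x) = 0 for all i): OK

Verdict: yes, KKT holds.

yes


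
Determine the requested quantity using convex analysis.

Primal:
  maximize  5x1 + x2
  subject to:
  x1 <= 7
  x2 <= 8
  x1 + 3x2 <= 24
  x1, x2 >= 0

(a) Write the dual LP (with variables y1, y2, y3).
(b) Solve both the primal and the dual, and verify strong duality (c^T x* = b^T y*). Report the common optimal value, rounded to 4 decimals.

The standard primal-dual pair for 'max c^T x s.t. A x <= b, x >= 0' is:
  Dual:  min b^T y  s.t.  A^T y >= c,  y >= 0.

So the dual LP is:
  minimize  7y1 + 8y2 + 24y3
  subject to:
    y1 + y3 >= 5
    y2 + 3y3 >= 1
    y1, y2, y3 >= 0

Solving the primal: x* = (7, 5.6667).
  primal value c^T x* = 40.6667.
Solving the dual: y* = (4.6667, 0, 0.3333).
  dual value b^T y* = 40.6667.
Strong duality: c^T x* = b^T y*. Confirmed.

40.6667


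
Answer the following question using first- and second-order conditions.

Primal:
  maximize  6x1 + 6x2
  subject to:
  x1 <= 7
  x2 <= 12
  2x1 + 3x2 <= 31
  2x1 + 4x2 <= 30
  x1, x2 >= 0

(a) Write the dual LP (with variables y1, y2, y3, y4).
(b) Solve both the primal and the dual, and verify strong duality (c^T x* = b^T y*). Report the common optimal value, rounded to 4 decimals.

The standard primal-dual pair for 'max c^T x s.t. A x <= b, x >= 0' is:
  Dual:  min b^T y  s.t.  A^T y >= c,  y >= 0.

So the dual LP is:
  minimize  7y1 + 12y2 + 31y3 + 30y4
  subject to:
    y1 + 2y3 + 2y4 >= 6
    y2 + 3y3 + 4y4 >= 6
    y1, y2, y3, y4 >= 0

Solving the primal: x* = (7, 4).
  primal value c^T x* = 66.
Solving the dual: y* = (3, 0, 0, 1.5).
  dual value b^T y* = 66.
Strong duality: c^T x* = b^T y*. Confirmed.

66


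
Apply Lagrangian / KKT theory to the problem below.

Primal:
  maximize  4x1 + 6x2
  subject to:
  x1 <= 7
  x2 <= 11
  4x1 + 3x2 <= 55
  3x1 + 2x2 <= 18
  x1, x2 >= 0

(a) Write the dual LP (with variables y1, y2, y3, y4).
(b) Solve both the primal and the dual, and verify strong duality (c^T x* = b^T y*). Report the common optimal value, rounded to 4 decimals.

The standard primal-dual pair for 'max c^T x s.t. A x <= b, x >= 0' is:
  Dual:  min b^T y  s.t.  A^T y >= c,  y >= 0.

So the dual LP is:
  minimize  7y1 + 11y2 + 55y3 + 18y4
  subject to:
    y1 + 4y3 + 3y4 >= 4
    y2 + 3y3 + 2y4 >= 6
    y1, y2, y3, y4 >= 0

Solving the primal: x* = (0, 9).
  primal value c^T x* = 54.
Solving the dual: y* = (0, 0, 0, 3).
  dual value b^T y* = 54.
Strong duality: c^T x* = b^T y*. Confirmed.

54


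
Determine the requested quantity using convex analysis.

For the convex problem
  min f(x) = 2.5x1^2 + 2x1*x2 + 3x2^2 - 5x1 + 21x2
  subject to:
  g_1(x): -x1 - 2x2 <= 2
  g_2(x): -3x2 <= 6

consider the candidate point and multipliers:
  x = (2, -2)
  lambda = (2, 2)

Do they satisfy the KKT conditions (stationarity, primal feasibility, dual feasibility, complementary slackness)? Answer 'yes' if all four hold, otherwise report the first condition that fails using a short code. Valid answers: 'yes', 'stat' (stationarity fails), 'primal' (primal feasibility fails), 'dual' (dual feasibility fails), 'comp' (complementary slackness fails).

Gradient of f: grad f(x) = Q x + c = (1, 13)
Constraint values g_i(x) = a_i^T x - b_i:
  g_1((2, -2)) = 0
  g_2((2, -2)) = 0
Stationarity residual: grad f(x) + sum_i lambda_i a_i = (-1, 3)
  -> stationarity FAILS
Primal feasibility (all g_i <= 0): OK
Dual feasibility (all lambda_i >= 0): OK
Complementary slackness (lambda_i * g_i(x) = 0 for all i): OK

Verdict: the first failing condition is stationarity -> stat.

stat


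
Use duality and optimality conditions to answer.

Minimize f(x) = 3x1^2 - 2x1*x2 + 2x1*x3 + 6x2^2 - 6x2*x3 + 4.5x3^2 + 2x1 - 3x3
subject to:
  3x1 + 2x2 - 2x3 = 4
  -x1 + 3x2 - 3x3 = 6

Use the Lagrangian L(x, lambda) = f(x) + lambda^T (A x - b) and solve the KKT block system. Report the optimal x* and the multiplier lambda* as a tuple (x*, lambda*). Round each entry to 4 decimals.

Form the Lagrangian:
  L(x, lambda) = (1/2) x^T Q x + c^T x + lambda^T (A x - b)
Stationarity (grad_x L = 0): Q x + c + A^T lambda = 0.
Primal feasibility: A x = b.

This gives the KKT block system:
  [ Q   A^T ] [ x     ]   [-c ]
  [ A    0  ] [ lambda ] = [ b ]

Solving the linear system:
  x*      = (0, 1, -1)
  lambda* = (-1.0909, -5.2727)
  f(x*)   = 19.5

x* = (0, 1, -1), lambda* = (-1.0909, -5.2727)


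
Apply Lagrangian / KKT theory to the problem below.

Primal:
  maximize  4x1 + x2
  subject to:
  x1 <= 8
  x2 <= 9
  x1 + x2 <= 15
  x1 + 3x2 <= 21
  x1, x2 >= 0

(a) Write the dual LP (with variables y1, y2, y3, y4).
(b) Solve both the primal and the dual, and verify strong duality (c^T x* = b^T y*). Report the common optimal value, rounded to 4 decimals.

The standard primal-dual pair for 'max c^T x s.t. A x <= b, x >= 0' is:
  Dual:  min b^T y  s.t.  A^T y >= c,  y >= 0.

So the dual LP is:
  minimize  8y1 + 9y2 + 15y3 + 21y4
  subject to:
    y1 + y3 + y4 >= 4
    y2 + y3 + 3y4 >= 1
    y1, y2, y3, y4 >= 0

Solving the primal: x* = (8, 4.3333).
  primal value c^T x* = 36.3333.
Solving the dual: y* = (3.6667, 0, 0, 0.3333).
  dual value b^T y* = 36.3333.
Strong duality: c^T x* = b^T y*. Confirmed.

36.3333


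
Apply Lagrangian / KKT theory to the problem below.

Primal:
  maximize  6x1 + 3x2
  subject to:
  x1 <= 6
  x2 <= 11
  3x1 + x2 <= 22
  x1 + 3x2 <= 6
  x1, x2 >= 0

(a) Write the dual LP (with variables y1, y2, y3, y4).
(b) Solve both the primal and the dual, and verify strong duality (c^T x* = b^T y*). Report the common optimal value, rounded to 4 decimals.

The standard primal-dual pair for 'max c^T x s.t. A x <= b, x >= 0' is:
  Dual:  min b^T y  s.t.  A^T y >= c,  y >= 0.

So the dual LP is:
  minimize  6y1 + 11y2 + 22y3 + 6y4
  subject to:
    y1 + 3y3 + y4 >= 6
    y2 + y3 + 3y4 >= 3
    y1, y2, y3, y4 >= 0

Solving the primal: x* = (6, 0).
  primal value c^T x* = 36.
Solving the dual: y* = (5, 0, 0, 1).
  dual value b^T y* = 36.
Strong duality: c^T x* = b^T y*. Confirmed.

36


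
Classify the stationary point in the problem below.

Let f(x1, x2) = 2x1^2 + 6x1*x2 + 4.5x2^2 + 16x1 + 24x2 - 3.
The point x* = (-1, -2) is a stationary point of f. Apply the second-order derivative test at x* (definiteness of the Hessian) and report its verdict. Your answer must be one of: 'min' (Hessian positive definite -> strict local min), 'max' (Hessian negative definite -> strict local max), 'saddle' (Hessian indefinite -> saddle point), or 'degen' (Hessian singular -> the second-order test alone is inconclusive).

Compute the Hessian H = grad^2 f:
  H = [[4, 6], [6, 9]]
Verify stationarity: grad f(x*) = H x* + g = (0, 0).
Eigenvalues of H: 0, 13.
H has a zero eigenvalue (singular; positive semidefinite but not definite), so H is neither positive definite, negative definite, nor indefinite. The second-order test alone is inconclusive -> degen.
(Indeed, f is constant along the null direction of H through x*, so x* is not a strict local extremum.)

degen


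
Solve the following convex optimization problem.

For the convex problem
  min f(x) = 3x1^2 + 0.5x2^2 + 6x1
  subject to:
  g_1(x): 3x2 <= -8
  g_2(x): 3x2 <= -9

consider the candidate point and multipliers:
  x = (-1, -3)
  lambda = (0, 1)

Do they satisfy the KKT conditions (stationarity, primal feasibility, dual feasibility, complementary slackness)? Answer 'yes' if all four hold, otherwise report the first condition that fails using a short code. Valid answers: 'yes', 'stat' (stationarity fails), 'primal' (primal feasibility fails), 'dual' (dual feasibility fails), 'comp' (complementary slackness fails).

Gradient of f: grad f(x) = Q x + c = (0, -3)
Constraint values g_i(x) = a_i^T x - b_i:
  g_1((-1, -3)) = -1
  g_2((-1, -3)) = 0
Stationarity residual: grad f(x) + sum_i lambda_i a_i = (0, 0)
  -> stationarity OK
Primal feasibility (all g_i <= 0): OK
Dual feasibility (all lambda_i >= 0): OK
Complementary slackness (lambda_i * g_i(x) = 0 for all i): OK

Verdict: yes, KKT holds.

yes


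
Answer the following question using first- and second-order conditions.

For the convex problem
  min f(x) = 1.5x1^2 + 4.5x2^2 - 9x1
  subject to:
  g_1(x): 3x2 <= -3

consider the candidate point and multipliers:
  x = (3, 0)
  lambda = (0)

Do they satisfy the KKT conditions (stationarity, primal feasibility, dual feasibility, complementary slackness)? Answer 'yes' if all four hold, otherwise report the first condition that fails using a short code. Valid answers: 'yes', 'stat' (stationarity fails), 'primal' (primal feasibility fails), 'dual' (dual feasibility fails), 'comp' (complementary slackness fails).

Gradient of f: grad f(x) = Q x + c = (0, 0)
Constraint values g_i(x) = a_i^T x - b_i:
  g_1((3, 0)) = 3
Stationarity residual: grad f(x) + sum_i lambda_i a_i = (0, 0)
  -> stationarity OK
Primal feasibility (all g_i <= 0): FAILS
Dual feasibility (all lambda_i >= 0): OK
Complementary slackness (lambda_i * g_i(x) = 0 for all i): OK

Verdict: the first failing condition is primal_feasibility -> primal.

primal


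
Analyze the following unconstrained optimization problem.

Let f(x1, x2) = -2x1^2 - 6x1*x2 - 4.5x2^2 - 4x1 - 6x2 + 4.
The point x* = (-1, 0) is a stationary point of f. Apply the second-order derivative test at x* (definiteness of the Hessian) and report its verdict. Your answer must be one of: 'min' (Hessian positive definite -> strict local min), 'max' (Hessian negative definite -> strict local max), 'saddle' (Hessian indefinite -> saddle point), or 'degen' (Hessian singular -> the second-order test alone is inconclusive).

Compute the Hessian H = grad^2 f:
  H = [[-4, -6], [-6, -9]]
Verify stationarity: grad f(x*) = H x* + g = (0, 0).
Eigenvalues of H: -13, 0.
H has a zero eigenvalue (singular; negative semidefinite but not definite), so H is neither positive definite, negative definite, nor indefinite. The second-order test alone is inconclusive -> degen.
(Indeed, f is constant along the null direction of H through x*, so x* is not a strict local extremum.)

degen


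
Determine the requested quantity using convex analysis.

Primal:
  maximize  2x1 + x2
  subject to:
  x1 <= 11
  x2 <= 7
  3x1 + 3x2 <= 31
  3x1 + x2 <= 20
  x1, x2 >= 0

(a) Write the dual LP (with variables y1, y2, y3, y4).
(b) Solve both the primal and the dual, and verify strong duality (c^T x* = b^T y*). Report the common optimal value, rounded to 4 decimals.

The standard primal-dual pair for 'max c^T x s.t. A x <= b, x >= 0' is:
  Dual:  min b^T y  s.t.  A^T y >= c,  y >= 0.

So the dual LP is:
  minimize  11y1 + 7y2 + 31y3 + 20y4
  subject to:
    y1 + 3y3 + 3y4 >= 2
    y2 + 3y3 + y4 >= 1
    y1, y2, y3, y4 >= 0

Solving the primal: x* = (4.8333, 5.5).
  primal value c^T x* = 15.1667.
Solving the dual: y* = (0, 0, 0.1667, 0.5).
  dual value b^T y* = 15.1667.
Strong duality: c^T x* = b^T y*. Confirmed.

15.1667


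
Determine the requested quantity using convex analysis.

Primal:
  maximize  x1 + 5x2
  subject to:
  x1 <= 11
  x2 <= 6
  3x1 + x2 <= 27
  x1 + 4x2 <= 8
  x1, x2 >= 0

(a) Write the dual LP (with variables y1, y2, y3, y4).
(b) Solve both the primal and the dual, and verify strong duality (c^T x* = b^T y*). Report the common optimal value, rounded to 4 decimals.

The standard primal-dual pair for 'max c^T x s.t. A x <= b, x >= 0' is:
  Dual:  min b^T y  s.t.  A^T y >= c,  y >= 0.

So the dual LP is:
  minimize  11y1 + 6y2 + 27y3 + 8y4
  subject to:
    y1 + 3y3 + y4 >= 1
    y2 + y3 + 4y4 >= 5
    y1, y2, y3, y4 >= 0

Solving the primal: x* = (0, 2).
  primal value c^T x* = 10.
Solving the dual: y* = (0, 0, 0, 1.25).
  dual value b^T y* = 10.
Strong duality: c^T x* = b^T y*. Confirmed.

10


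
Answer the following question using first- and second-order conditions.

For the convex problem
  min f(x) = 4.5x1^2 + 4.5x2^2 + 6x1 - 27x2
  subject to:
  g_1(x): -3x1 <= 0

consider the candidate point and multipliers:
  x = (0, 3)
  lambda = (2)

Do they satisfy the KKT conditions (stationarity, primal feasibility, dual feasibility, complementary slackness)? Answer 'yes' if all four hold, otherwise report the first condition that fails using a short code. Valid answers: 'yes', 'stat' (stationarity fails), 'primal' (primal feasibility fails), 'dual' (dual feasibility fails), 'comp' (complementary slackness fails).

Gradient of f: grad f(x) = Q x + c = (6, 0)
Constraint values g_i(x) = a_i^T x - b_i:
  g_1((0, 3)) = 0
Stationarity residual: grad f(x) + sum_i lambda_i a_i = (0, 0)
  -> stationarity OK
Primal feasibility (all g_i <= 0): OK
Dual feasibility (all lambda_i >= 0): OK
Complementary slackness (lambda_i * g_i(x) = 0 for all i): OK

Verdict: yes, KKT holds.

yes


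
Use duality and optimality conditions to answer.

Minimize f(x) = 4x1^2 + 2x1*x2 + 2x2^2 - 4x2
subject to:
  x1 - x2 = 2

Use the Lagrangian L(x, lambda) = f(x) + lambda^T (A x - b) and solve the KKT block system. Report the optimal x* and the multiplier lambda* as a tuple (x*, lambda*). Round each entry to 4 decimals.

Form the Lagrangian:
  L(x, lambda) = (1/2) x^T Q x + c^T x + lambda^T (A x - b)
Stationarity (grad_x L = 0): Q x + c + A^T lambda = 0.
Primal feasibility: A x = b.

This gives the KKT block system:
  [ Q   A^T ] [ x     ]   [-c ]
  [ A    0  ] [ lambda ] = [ b ]

Solving the linear system:
  x*      = (1, -1)
  lambda* = (-6)
  f(x*)   = 8

x* = (1, -1), lambda* = (-6)


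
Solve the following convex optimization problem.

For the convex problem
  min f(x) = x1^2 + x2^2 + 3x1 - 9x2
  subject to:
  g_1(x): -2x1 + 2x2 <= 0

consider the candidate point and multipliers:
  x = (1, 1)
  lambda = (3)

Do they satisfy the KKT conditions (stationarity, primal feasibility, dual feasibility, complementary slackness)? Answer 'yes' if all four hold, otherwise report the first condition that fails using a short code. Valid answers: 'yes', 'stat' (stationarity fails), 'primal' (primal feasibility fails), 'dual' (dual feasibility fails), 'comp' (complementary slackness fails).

Gradient of f: grad f(x) = Q x + c = (5, -7)
Constraint values g_i(x) = a_i^T x - b_i:
  g_1((1, 1)) = 0
Stationarity residual: grad f(x) + sum_i lambda_i a_i = (-1, -1)
  -> stationarity FAILS
Primal feasibility (all g_i <= 0): OK
Dual feasibility (all lambda_i >= 0): OK
Complementary slackness (lambda_i * g_i(x) = 0 for all i): OK

Verdict: the first failing condition is stationarity -> stat.

stat


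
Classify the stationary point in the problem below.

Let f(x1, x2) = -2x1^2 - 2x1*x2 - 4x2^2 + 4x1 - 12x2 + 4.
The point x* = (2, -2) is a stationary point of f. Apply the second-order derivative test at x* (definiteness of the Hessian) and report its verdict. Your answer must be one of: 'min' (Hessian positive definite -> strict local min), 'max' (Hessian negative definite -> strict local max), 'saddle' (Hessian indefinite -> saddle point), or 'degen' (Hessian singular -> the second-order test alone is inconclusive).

Compute the Hessian H = grad^2 f:
  H = [[-4, -2], [-2, -8]]
Verify stationarity: grad f(x*) = H x* + g = (0, 0).
Eigenvalues of H: -8.8284, -3.1716.
Both eigenvalues < 0, so H is negative definite -> x* is a strict local max.

max


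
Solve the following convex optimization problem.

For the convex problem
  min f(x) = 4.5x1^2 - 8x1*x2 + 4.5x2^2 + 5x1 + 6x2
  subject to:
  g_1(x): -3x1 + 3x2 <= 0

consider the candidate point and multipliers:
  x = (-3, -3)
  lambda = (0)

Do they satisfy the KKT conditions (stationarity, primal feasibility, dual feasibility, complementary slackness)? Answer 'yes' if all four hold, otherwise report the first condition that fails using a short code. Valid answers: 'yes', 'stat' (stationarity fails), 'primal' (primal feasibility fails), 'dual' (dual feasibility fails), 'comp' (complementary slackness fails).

Gradient of f: grad f(x) = Q x + c = (2, 3)
Constraint values g_i(x) = a_i^T x - b_i:
  g_1((-3, -3)) = 0
Stationarity residual: grad f(x) + sum_i lambda_i a_i = (2, 3)
  -> stationarity FAILS
Primal feasibility (all g_i <= 0): OK
Dual feasibility (all lambda_i >= 0): OK
Complementary slackness (lambda_i * g_i(x) = 0 for all i): OK

Verdict: the first failing condition is stationarity -> stat.

stat


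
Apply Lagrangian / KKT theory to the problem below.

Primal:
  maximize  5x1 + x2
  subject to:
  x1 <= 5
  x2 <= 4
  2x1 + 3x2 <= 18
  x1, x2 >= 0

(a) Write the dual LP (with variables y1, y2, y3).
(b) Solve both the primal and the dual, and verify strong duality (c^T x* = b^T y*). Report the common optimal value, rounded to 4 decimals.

The standard primal-dual pair for 'max c^T x s.t. A x <= b, x >= 0' is:
  Dual:  min b^T y  s.t.  A^T y >= c,  y >= 0.

So the dual LP is:
  minimize  5y1 + 4y2 + 18y3
  subject to:
    y1 + 2y3 >= 5
    y2 + 3y3 >= 1
    y1, y2, y3 >= 0

Solving the primal: x* = (5, 2.6667).
  primal value c^T x* = 27.6667.
Solving the dual: y* = (4.3333, 0, 0.3333).
  dual value b^T y* = 27.6667.
Strong duality: c^T x* = b^T y*. Confirmed.

27.6667


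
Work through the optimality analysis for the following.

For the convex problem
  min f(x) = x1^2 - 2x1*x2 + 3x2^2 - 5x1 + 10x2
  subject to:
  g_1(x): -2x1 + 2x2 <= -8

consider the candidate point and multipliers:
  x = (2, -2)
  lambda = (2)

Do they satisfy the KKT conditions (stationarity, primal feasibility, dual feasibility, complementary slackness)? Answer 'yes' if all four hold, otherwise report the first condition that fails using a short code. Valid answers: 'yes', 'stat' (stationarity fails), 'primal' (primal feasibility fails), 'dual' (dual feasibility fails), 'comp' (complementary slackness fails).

Gradient of f: grad f(x) = Q x + c = (3, -6)
Constraint values g_i(x) = a_i^T x - b_i:
  g_1((2, -2)) = 0
Stationarity residual: grad f(x) + sum_i lambda_i a_i = (-1, -2)
  -> stationarity FAILS
Primal feasibility (all g_i <= 0): OK
Dual feasibility (all lambda_i >= 0): OK
Complementary slackness (lambda_i * g_i(x) = 0 for all i): OK

Verdict: the first failing condition is stationarity -> stat.

stat
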